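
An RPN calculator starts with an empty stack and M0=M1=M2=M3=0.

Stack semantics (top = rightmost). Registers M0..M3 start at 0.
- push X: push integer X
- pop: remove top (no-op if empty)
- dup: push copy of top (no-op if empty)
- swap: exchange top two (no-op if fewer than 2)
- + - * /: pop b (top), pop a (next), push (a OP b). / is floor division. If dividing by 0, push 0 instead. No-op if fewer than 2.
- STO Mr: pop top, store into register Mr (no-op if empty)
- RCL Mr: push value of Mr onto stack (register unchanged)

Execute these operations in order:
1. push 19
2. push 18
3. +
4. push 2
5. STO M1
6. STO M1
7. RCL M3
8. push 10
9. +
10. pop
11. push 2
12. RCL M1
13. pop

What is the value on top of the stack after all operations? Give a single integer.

Answer: 2

Derivation:
After op 1 (push 19): stack=[19] mem=[0,0,0,0]
After op 2 (push 18): stack=[19,18] mem=[0,0,0,0]
After op 3 (+): stack=[37] mem=[0,0,0,0]
After op 4 (push 2): stack=[37,2] mem=[0,0,0,0]
After op 5 (STO M1): stack=[37] mem=[0,2,0,0]
After op 6 (STO M1): stack=[empty] mem=[0,37,0,0]
After op 7 (RCL M3): stack=[0] mem=[0,37,0,0]
After op 8 (push 10): stack=[0,10] mem=[0,37,0,0]
After op 9 (+): stack=[10] mem=[0,37,0,0]
After op 10 (pop): stack=[empty] mem=[0,37,0,0]
After op 11 (push 2): stack=[2] mem=[0,37,0,0]
After op 12 (RCL M1): stack=[2,37] mem=[0,37,0,0]
After op 13 (pop): stack=[2] mem=[0,37,0,0]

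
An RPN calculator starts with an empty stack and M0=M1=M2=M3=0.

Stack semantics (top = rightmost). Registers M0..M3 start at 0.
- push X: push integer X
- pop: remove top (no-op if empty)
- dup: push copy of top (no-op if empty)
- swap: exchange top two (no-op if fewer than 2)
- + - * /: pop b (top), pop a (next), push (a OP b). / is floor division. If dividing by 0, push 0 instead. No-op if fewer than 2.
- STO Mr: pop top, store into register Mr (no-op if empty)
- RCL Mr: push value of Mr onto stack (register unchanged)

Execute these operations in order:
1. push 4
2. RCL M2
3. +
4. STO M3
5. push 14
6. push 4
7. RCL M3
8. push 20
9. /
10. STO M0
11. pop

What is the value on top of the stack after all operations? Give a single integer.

Answer: 14

Derivation:
After op 1 (push 4): stack=[4] mem=[0,0,0,0]
After op 2 (RCL M2): stack=[4,0] mem=[0,0,0,0]
After op 3 (+): stack=[4] mem=[0,0,0,0]
After op 4 (STO M3): stack=[empty] mem=[0,0,0,4]
After op 5 (push 14): stack=[14] mem=[0,0,0,4]
After op 6 (push 4): stack=[14,4] mem=[0,0,0,4]
After op 7 (RCL M3): stack=[14,4,4] mem=[0,0,0,4]
After op 8 (push 20): stack=[14,4,4,20] mem=[0,0,0,4]
After op 9 (/): stack=[14,4,0] mem=[0,0,0,4]
After op 10 (STO M0): stack=[14,4] mem=[0,0,0,4]
After op 11 (pop): stack=[14] mem=[0,0,0,4]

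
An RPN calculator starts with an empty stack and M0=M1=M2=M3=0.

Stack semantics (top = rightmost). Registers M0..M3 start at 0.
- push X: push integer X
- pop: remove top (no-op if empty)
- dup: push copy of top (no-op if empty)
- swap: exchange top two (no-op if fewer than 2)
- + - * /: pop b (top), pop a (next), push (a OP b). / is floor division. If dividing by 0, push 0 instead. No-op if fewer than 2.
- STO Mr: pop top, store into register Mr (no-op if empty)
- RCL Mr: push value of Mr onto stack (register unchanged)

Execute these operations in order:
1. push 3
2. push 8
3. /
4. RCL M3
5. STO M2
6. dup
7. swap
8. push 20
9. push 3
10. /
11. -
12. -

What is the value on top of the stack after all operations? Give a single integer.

Answer: 6

Derivation:
After op 1 (push 3): stack=[3] mem=[0,0,0,0]
After op 2 (push 8): stack=[3,8] mem=[0,0,0,0]
After op 3 (/): stack=[0] mem=[0,0,0,0]
After op 4 (RCL M3): stack=[0,0] mem=[0,0,0,0]
After op 5 (STO M2): stack=[0] mem=[0,0,0,0]
After op 6 (dup): stack=[0,0] mem=[0,0,0,0]
After op 7 (swap): stack=[0,0] mem=[0,0,0,0]
After op 8 (push 20): stack=[0,0,20] mem=[0,0,0,0]
After op 9 (push 3): stack=[0,0,20,3] mem=[0,0,0,0]
After op 10 (/): stack=[0,0,6] mem=[0,0,0,0]
After op 11 (-): stack=[0,-6] mem=[0,0,0,0]
After op 12 (-): stack=[6] mem=[0,0,0,0]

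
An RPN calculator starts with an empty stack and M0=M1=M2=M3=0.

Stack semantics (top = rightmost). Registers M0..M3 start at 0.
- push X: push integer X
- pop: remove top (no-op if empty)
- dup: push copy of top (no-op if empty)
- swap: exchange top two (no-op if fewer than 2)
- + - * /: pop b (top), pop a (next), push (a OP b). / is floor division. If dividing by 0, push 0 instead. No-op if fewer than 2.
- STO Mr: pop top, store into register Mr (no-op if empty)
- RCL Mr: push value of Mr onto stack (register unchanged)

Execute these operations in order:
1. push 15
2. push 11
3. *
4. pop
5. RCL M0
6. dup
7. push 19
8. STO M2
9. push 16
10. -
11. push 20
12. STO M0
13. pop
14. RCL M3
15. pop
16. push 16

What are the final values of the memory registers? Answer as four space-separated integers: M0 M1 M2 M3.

After op 1 (push 15): stack=[15] mem=[0,0,0,0]
After op 2 (push 11): stack=[15,11] mem=[0,0,0,0]
After op 3 (*): stack=[165] mem=[0,0,0,0]
After op 4 (pop): stack=[empty] mem=[0,0,0,0]
After op 5 (RCL M0): stack=[0] mem=[0,0,0,0]
After op 6 (dup): stack=[0,0] mem=[0,0,0,0]
After op 7 (push 19): stack=[0,0,19] mem=[0,0,0,0]
After op 8 (STO M2): stack=[0,0] mem=[0,0,19,0]
After op 9 (push 16): stack=[0,0,16] mem=[0,0,19,0]
After op 10 (-): stack=[0,-16] mem=[0,0,19,0]
After op 11 (push 20): stack=[0,-16,20] mem=[0,0,19,0]
After op 12 (STO M0): stack=[0,-16] mem=[20,0,19,0]
After op 13 (pop): stack=[0] mem=[20,0,19,0]
After op 14 (RCL M3): stack=[0,0] mem=[20,0,19,0]
After op 15 (pop): stack=[0] mem=[20,0,19,0]
After op 16 (push 16): stack=[0,16] mem=[20,0,19,0]

Answer: 20 0 19 0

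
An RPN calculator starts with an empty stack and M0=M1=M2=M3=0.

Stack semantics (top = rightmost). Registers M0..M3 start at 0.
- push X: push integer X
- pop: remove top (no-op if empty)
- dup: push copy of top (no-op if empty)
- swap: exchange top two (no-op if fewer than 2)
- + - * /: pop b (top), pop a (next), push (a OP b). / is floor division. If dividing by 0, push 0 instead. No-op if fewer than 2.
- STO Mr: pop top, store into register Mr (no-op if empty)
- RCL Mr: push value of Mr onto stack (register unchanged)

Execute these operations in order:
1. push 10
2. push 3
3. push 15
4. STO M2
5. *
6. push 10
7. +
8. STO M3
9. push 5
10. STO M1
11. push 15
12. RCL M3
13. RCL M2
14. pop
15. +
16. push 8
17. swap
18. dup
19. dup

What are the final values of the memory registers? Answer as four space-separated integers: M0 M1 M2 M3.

After op 1 (push 10): stack=[10] mem=[0,0,0,0]
After op 2 (push 3): stack=[10,3] mem=[0,0,0,0]
After op 3 (push 15): stack=[10,3,15] mem=[0,0,0,0]
After op 4 (STO M2): stack=[10,3] mem=[0,0,15,0]
After op 5 (*): stack=[30] mem=[0,0,15,0]
After op 6 (push 10): stack=[30,10] mem=[0,0,15,0]
After op 7 (+): stack=[40] mem=[0,0,15,0]
After op 8 (STO M3): stack=[empty] mem=[0,0,15,40]
After op 9 (push 5): stack=[5] mem=[0,0,15,40]
After op 10 (STO M1): stack=[empty] mem=[0,5,15,40]
After op 11 (push 15): stack=[15] mem=[0,5,15,40]
After op 12 (RCL M3): stack=[15,40] mem=[0,5,15,40]
After op 13 (RCL M2): stack=[15,40,15] mem=[0,5,15,40]
After op 14 (pop): stack=[15,40] mem=[0,5,15,40]
After op 15 (+): stack=[55] mem=[0,5,15,40]
After op 16 (push 8): stack=[55,8] mem=[0,5,15,40]
After op 17 (swap): stack=[8,55] mem=[0,5,15,40]
After op 18 (dup): stack=[8,55,55] mem=[0,5,15,40]
After op 19 (dup): stack=[8,55,55,55] mem=[0,5,15,40]

Answer: 0 5 15 40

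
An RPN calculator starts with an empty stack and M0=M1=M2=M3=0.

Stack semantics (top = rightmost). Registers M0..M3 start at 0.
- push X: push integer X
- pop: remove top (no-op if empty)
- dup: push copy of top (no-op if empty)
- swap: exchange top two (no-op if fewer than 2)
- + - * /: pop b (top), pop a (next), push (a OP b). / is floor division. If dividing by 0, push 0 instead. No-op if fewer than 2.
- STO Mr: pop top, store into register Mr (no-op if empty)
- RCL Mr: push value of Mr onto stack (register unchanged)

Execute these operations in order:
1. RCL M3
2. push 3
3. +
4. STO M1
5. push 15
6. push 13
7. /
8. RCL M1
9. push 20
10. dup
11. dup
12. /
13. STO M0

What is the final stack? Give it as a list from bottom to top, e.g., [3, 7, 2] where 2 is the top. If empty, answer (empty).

After op 1 (RCL M3): stack=[0] mem=[0,0,0,0]
After op 2 (push 3): stack=[0,3] mem=[0,0,0,0]
After op 3 (+): stack=[3] mem=[0,0,0,0]
After op 4 (STO M1): stack=[empty] mem=[0,3,0,0]
After op 5 (push 15): stack=[15] mem=[0,3,0,0]
After op 6 (push 13): stack=[15,13] mem=[0,3,0,0]
After op 7 (/): stack=[1] mem=[0,3,0,0]
After op 8 (RCL M1): stack=[1,3] mem=[0,3,0,0]
After op 9 (push 20): stack=[1,3,20] mem=[0,3,0,0]
After op 10 (dup): stack=[1,3,20,20] mem=[0,3,0,0]
After op 11 (dup): stack=[1,3,20,20,20] mem=[0,3,0,0]
After op 12 (/): stack=[1,3,20,1] mem=[0,3,0,0]
After op 13 (STO M0): stack=[1,3,20] mem=[1,3,0,0]

Answer: [1, 3, 20]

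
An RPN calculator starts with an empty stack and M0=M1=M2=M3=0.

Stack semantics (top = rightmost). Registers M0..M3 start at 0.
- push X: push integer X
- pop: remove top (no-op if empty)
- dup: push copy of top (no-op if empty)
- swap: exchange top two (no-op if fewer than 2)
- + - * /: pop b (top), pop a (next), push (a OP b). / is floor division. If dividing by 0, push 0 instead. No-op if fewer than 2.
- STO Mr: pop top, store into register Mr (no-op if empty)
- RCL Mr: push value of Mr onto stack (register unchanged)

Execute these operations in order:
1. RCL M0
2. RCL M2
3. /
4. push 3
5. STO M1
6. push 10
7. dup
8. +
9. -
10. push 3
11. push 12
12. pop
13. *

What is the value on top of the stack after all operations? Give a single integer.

After op 1 (RCL M0): stack=[0] mem=[0,0,0,0]
After op 2 (RCL M2): stack=[0,0] mem=[0,0,0,0]
After op 3 (/): stack=[0] mem=[0,0,0,0]
After op 4 (push 3): stack=[0,3] mem=[0,0,0,0]
After op 5 (STO M1): stack=[0] mem=[0,3,0,0]
After op 6 (push 10): stack=[0,10] mem=[0,3,0,0]
After op 7 (dup): stack=[0,10,10] mem=[0,3,0,0]
After op 8 (+): stack=[0,20] mem=[0,3,0,0]
After op 9 (-): stack=[-20] mem=[0,3,0,0]
After op 10 (push 3): stack=[-20,3] mem=[0,3,0,0]
After op 11 (push 12): stack=[-20,3,12] mem=[0,3,0,0]
After op 12 (pop): stack=[-20,3] mem=[0,3,0,0]
After op 13 (*): stack=[-60] mem=[0,3,0,0]

Answer: -60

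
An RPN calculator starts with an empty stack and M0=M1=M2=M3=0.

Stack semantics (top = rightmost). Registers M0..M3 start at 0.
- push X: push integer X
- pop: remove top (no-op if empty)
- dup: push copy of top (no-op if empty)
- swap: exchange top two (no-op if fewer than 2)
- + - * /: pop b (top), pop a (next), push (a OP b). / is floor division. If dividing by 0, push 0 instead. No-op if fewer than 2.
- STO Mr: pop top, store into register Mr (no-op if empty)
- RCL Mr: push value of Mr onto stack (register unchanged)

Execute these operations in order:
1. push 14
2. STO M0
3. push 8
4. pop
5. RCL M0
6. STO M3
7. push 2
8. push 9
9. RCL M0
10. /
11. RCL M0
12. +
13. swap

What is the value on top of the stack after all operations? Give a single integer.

Answer: 2

Derivation:
After op 1 (push 14): stack=[14] mem=[0,0,0,0]
After op 2 (STO M0): stack=[empty] mem=[14,0,0,0]
After op 3 (push 8): stack=[8] mem=[14,0,0,0]
After op 4 (pop): stack=[empty] mem=[14,0,0,0]
After op 5 (RCL M0): stack=[14] mem=[14,0,0,0]
After op 6 (STO M3): stack=[empty] mem=[14,0,0,14]
After op 7 (push 2): stack=[2] mem=[14,0,0,14]
After op 8 (push 9): stack=[2,9] mem=[14,0,0,14]
After op 9 (RCL M0): stack=[2,9,14] mem=[14,0,0,14]
After op 10 (/): stack=[2,0] mem=[14,0,0,14]
After op 11 (RCL M0): stack=[2,0,14] mem=[14,0,0,14]
After op 12 (+): stack=[2,14] mem=[14,0,0,14]
After op 13 (swap): stack=[14,2] mem=[14,0,0,14]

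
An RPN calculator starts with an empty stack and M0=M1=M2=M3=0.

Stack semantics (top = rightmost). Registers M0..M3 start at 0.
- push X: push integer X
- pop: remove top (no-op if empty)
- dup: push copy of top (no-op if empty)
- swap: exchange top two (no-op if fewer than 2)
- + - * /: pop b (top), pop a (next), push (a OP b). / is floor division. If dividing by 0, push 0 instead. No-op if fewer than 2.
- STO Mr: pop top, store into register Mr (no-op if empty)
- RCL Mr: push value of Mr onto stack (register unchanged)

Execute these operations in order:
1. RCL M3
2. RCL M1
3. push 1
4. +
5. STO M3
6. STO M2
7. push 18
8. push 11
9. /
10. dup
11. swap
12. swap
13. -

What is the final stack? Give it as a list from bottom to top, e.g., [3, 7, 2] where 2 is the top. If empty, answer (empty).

After op 1 (RCL M3): stack=[0] mem=[0,0,0,0]
After op 2 (RCL M1): stack=[0,0] mem=[0,0,0,0]
After op 3 (push 1): stack=[0,0,1] mem=[0,0,0,0]
After op 4 (+): stack=[0,1] mem=[0,0,0,0]
After op 5 (STO M3): stack=[0] mem=[0,0,0,1]
After op 6 (STO M2): stack=[empty] mem=[0,0,0,1]
After op 7 (push 18): stack=[18] mem=[0,0,0,1]
After op 8 (push 11): stack=[18,11] mem=[0,0,0,1]
After op 9 (/): stack=[1] mem=[0,0,0,1]
After op 10 (dup): stack=[1,1] mem=[0,0,0,1]
After op 11 (swap): stack=[1,1] mem=[0,0,0,1]
After op 12 (swap): stack=[1,1] mem=[0,0,0,1]
After op 13 (-): stack=[0] mem=[0,0,0,1]

Answer: [0]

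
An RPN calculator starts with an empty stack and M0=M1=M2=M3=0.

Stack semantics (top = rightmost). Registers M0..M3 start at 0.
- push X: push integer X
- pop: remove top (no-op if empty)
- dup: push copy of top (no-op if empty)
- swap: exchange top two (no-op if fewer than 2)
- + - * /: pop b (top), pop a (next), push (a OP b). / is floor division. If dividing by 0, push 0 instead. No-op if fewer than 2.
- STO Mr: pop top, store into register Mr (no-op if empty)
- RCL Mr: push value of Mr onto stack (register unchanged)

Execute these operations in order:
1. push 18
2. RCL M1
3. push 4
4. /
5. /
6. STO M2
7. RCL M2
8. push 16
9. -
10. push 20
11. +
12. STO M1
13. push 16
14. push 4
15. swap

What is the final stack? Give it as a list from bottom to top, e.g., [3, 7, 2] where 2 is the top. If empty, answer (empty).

After op 1 (push 18): stack=[18] mem=[0,0,0,0]
After op 2 (RCL M1): stack=[18,0] mem=[0,0,0,0]
After op 3 (push 4): stack=[18,0,4] mem=[0,0,0,0]
After op 4 (/): stack=[18,0] mem=[0,0,0,0]
After op 5 (/): stack=[0] mem=[0,0,0,0]
After op 6 (STO M2): stack=[empty] mem=[0,0,0,0]
After op 7 (RCL M2): stack=[0] mem=[0,0,0,0]
After op 8 (push 16): stack=[0,16] mem=[0,0,0,0]
After op 9 (-): stack=[-16] mem=[0,0,0,0]
After op 10 (push 20): stack=[-16,20] mem=[0,0,0,0]
After op 11 (+): stack=[4] mem=[0,0,0,0]
After op 12 (STO M1): stack=[empty] mem=[0,4,0,0]
After op 13 (push 16): stack=[16] mem=[0,4,0,0]
After op 14 (push 4): stack=[16,4] mem=[0,4,0,0]
After op 15 (swap): stack=[4,16] mem=[0,4,0,0]

Answer: [4, 16]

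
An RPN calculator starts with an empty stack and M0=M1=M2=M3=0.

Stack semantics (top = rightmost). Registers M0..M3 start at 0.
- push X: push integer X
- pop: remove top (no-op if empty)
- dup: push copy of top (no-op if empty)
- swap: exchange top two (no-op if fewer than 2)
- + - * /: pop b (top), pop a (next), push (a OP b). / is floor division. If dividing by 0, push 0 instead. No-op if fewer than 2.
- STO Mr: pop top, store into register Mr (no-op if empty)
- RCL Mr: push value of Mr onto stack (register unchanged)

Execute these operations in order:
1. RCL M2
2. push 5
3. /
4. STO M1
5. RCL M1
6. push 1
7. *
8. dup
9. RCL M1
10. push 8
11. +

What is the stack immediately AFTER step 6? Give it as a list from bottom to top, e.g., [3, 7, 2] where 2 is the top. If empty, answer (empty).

After op 1 (RCL M2): stack=[0] mem=[0,0,0,0]
After op 2 (push 5): stack=[0,5] mem=[0,0,0,0]
After op 3 (/): stack=[0] mem=[0,0,0,0]
After op 4 (STO M1): stack=[empty] mem=[0,0,0,0]
After op 5 (RCL M1): stack=[0] mem=[0,0,0,0]
After op 6 (push 1): stack=[0,1] mem=[0,0,0,0]

[0, 1]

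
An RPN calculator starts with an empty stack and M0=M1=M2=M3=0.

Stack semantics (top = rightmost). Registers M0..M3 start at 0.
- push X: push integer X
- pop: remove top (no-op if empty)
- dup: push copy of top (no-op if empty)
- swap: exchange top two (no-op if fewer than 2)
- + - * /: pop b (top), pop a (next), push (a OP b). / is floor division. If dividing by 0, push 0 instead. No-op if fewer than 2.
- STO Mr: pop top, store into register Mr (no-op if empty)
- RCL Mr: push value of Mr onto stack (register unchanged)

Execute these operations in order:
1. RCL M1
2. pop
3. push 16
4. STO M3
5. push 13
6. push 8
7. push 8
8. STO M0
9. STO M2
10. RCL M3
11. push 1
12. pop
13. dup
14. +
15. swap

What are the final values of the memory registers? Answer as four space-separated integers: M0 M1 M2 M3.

Answer: 8 0 8 16

Derivation:
After op 1 (RCL M1): stack=[0] mem=[0,0,0,0]
After op 2 (pop): stack=[empty] mem=[0,0,0,0]
After op 3 (push 16): stack=[16] mem=[0,0,0,0]
After op 4 (STO M3): stack=[empty] mem=[0,0,0,16]
After op 5 (push 13): stack=[13] mem=[0,0,0,16]
After op 6 (push 8): stack=[13,8] mem=[0,0,0,16]
After op 7 (push 8): stack=[13,8,8] mem=[0,0,0,16]
After op 8 (STO M0): stack=[13,8] mem=[8,0,0,16]
After op 9 (STO M2): stack=[13] mem=[8,0,8,16]
After op 10 (RCL M3): stack=[13,16] mem=[8,0,8,16]
After op 11 (push 1): stack=[13,16,1] mem=[8,0,8,16]
After op 12 (pop): stack=[13,16] mem=[8,0,8,16]
After op 13 (dup): stack=[13,16,16] mem=[8,0,8,16]
After op 14 (+): stack=[13,32] mem=[8,0,8,16]
After op 15 (swap): stack=[32,13] mem=[8,0,8,16]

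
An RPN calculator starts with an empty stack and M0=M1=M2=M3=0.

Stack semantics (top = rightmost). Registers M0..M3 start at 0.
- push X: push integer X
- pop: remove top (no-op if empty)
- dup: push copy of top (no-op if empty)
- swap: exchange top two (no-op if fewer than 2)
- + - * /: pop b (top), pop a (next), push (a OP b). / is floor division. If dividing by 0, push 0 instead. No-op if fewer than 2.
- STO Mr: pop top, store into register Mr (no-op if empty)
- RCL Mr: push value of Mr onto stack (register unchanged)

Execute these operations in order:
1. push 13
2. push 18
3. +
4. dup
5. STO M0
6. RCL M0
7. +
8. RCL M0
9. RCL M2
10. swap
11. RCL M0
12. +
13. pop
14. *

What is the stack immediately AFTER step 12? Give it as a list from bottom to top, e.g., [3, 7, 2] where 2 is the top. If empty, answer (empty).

After op 1 (push 13): stack=[13] mem=[0,0,0,0]
After op 2 (push 18): stack=[13,18] mem=[0,0,0,0]
After op 3 (+): stack=[31] mem=[0,0,0,0]
After op 4 (dup): stack=[31,31] mem=[0,0,0,0]
After op 5 (STO M0): stack=[31] mem=[31,0,0,0]
After op 6 (RCL M0): stack=[31,31] mem=[31,0,0,0]
After op 7 (+): stack=[62] mem=[31,0,0,0]
After op 8 (RCL M0): stack=[62,31] mem=[31,0,0,0]
After op 9 (RCL M2): stack=[62,31,0] mem=[31,0,0,0]
After op 10 (swap): stack=[62,0,31] mem=[31,0,0,0]
After op 11 (RCL M0): stack=[62,0,31,31] mem=[31,0,0,0]
After op 12 (+): stack=[62,0,62] mem=[31,0,0,0]

[62, 0, 62]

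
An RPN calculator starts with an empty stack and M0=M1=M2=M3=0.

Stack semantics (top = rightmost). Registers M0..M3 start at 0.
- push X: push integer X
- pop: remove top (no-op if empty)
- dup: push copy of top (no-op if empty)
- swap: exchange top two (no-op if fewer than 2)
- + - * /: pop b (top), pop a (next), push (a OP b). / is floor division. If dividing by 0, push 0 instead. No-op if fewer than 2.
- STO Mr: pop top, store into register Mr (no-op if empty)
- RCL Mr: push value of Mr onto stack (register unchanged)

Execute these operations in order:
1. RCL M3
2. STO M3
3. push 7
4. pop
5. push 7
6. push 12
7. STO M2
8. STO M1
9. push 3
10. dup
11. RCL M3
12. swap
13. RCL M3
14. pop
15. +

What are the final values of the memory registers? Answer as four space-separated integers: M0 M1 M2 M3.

Answer: 0 7 12 0

Derivation:
After op 1 (RCL M3): stack=[0] mem=[0,0,0,0]
After op 2 (STO M3): stack=[empty] mem=[0,0,0,0]
After op 3 (push 7): stack=[7] mem=[0,0,0,0]
After op 4 (pop): stack=[empty] mem=[0,0,0,0]
After op 5 (push 7): stack=[7] mem=[0,0,0,0]
After op 6 (push 12): stack=[7,12] mem=[0,0,0,0]
After op 7 (STO M2): stack=[7] mem=[0,0,12,0]
After op 8 (STO M1): stack=[empty] mem=[0,7,12,0]
After op 9 (push 3): stack=[3] mem=[0,7,12,0]
After op 10 (dup): stack=[3,3] mem=[0,7,12,0]
After op 11 (RCL M3): stack=[3,3,0] mem=[0,7,12,0]
After op 12 (swap): stack=[3,0,3] mem=[0,7,12,0]
After op 13 (RCL M3): stack=[3,0,3,0] mem=[0,7,12,0]
After op 14 (pop): stack=[3,0,3] mem=[0,7,12,0]
After op 15 (+): stack=[3,3] mem=[0,7,12,0]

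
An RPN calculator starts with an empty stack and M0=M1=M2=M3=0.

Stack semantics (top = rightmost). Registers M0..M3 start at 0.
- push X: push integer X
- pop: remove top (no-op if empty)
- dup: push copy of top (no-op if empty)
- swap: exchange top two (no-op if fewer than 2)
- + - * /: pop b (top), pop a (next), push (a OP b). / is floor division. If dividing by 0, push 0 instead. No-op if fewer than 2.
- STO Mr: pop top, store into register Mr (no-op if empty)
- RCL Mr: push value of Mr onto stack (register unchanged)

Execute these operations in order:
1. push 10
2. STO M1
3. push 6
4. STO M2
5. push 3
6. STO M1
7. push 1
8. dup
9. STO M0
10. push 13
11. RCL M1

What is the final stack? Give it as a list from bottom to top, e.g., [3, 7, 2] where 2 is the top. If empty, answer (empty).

Answer: [1, 13, 3]

Derivation:
After op 1 (push 10): stack=[10] mem=[0,0,0,0]
After op 2 (STO M1): stack=[empty] mem=[0,10,0,0]
After op 3 (push 6): stack=[6] mem=[0,10,0,0]
After op 4 (STO M2): stack=[empty] mem=[0,10,6,0]
After op 5 (push 3): stack=[3] mem=[0,10,6,0]
After op 6 (STO M1): stack=[empty] mem=[0,3,6,0]
After op 7 (push 1): stack=[1] mem=[0,3,6,0]
After op 8 (dup): stack=[1,1] mem=[0,3,6,0]
After op 9 (STO M0): stack=[1] mem=[1,3,6,0]
After op 10 (push 13): stack=[1,13] mem=[1,3,6,0]
After op 11 (RCL M1): stack=[1,13,3] mem=[1,3,6,0]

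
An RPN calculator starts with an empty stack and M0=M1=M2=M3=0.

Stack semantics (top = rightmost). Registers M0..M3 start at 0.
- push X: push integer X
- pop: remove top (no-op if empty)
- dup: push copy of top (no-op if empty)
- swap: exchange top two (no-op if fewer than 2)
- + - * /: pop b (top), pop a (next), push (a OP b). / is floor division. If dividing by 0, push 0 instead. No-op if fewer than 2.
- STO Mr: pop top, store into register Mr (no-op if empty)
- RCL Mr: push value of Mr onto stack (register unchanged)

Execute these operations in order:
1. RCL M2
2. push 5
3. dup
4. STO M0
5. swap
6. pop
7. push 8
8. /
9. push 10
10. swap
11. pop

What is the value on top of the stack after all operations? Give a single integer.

After op 1 (RCL M2): stack=[0] mem=[0,0,0,0]
After op 2 (push 5): stack=[0,5] mem=[0,0,0,0]
After op 3 (dup): stack=[0,5,5] mem=[0,0,0,0]
After op 4 (STO M0): stack=[0,5] mem=[5,0,0,0]
After op 5 (swap): stack=[5,0] mem=[5,0,0,0]
After op 6 (pop): stack=[5] mem=[5,0,0,0]
After op 7 (push 8): stack=[5,8] mem=[5,0,0,0]
After op 8 (/): stack=[0] mem=[5,0,0,0]
After op 9 (push 10): stack=[0,10] mem=[5,0,0,0]
After op 10 (swap): stack=[10,0] mem=[5,0,0,0]
After op 11 (pop): stack=[10] mem=[5,0,0,0]

Answer: 10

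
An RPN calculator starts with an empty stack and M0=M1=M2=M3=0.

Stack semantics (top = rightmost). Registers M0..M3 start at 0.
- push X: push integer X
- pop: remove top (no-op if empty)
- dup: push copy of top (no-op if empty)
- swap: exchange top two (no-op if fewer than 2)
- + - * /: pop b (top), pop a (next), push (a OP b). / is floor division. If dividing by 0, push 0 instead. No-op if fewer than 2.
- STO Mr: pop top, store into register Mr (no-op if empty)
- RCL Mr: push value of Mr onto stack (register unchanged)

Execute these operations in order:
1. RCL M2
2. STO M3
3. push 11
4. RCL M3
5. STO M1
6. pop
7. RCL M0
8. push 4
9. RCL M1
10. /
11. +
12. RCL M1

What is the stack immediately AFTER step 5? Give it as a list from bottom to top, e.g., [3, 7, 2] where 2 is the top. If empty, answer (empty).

After op 1 (RCL M2): stack=[0] mem=[0,0,0,0]
After op 2 (STO M3): stack=[empty] mem=[0,0,0,0]
After op 3 (push 11): stack=[11] mem=[0,0,0,0]
After op 4 (RCL M3): stack=[11,0] mem=[0,0,0,0]
After op 5 (STO M1): stack=[11] mem=[0,0,0,0]

[11]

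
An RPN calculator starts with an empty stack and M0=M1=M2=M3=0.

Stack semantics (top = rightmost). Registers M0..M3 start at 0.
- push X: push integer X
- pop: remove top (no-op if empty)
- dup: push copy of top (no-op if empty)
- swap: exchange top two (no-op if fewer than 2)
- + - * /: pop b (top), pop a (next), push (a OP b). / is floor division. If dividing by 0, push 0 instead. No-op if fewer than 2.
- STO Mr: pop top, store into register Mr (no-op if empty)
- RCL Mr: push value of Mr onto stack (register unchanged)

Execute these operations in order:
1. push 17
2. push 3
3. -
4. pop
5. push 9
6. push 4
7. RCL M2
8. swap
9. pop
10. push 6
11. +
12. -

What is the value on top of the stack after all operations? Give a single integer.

After op 1 (push 17): stack=[17] mem=[0,0,0,0]
After op 2 (push 3): stack=[17,3] mem=[0,0,0,0]
After op 3 (-): stack=[14] mem=[0,0,0,0]
After op 4 (pop): stack=[empty] mem=[0,0,0,0]
After op 5 (push 9): stack=[9] mem=[0,0,0,0]
After op 6 (push 4): stack=[9,4] mem=[0,0,0,0]
After op 7 (RCL M2): stack=[9,4,0] mem=[0,0,0,0]
After op 8 (swap): stack=[9,0,4] mem=[0,0,0,0]
After op 9 (pop): stack=[9,0] mem=[0,0,0,0]
After op 10 (push 6): stack=[9,0,6] mem=[0,0,0,0]
After op 11 (+): stack=[9,6] mem=[0,0,0,0]
After op 12 (-): stack=[3] mem=[0,0,0,0]

Answer: 3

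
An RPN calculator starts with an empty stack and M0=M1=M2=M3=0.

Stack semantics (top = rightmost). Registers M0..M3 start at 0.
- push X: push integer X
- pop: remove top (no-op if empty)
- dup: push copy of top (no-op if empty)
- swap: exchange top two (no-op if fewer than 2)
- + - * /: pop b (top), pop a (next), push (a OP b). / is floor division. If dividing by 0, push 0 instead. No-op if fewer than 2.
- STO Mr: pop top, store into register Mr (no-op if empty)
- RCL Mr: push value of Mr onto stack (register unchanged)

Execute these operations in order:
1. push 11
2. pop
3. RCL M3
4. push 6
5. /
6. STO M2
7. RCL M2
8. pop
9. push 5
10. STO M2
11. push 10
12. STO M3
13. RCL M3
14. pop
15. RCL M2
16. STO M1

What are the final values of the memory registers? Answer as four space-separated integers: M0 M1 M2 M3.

Answer: 0 5 5 10

Derivation:
After op 1 (push 11): stack=[11] mem=[0,0,0,0]
After op 2 (pop): stack=[empty] mem=[0,0,0,0]
After op 3 (RCL M3): stack=[0] mem=[0,0,0,0]
After op 4 (push 6): stack=[0,6] mem=[0,0,0,0]
After op 5 (/): stack=[0] mem=[0,0,0,0]
After op 6 (STO M2): stack=[empty] mem=[0,0,0,0]
After op 7 (RCL M2): stack=[0] mem=[0,0,0,0]
After op 8 (pop): stack=[empty] mem=[0,0,0,0]
After op 9 (push 5): stack=[5] mem=[0,0,0,0]
After op 10 (STO M2): stack=[empty] mem=[0,0,5,0]
After op 11 (push 10): stack=[10] mem=[0,0,5,0]
After op 12 (STO M3): stack=[empty] mem=[0,0,5,10]
After op 13 (RCL M3): stack=[10] mem=[0,0,5,10]
After op 14 (pop): stack=[empty] mem=[0,0,5,10]
After op 15 (RCL M2): stack=[5] mem=[0,0,5,10]
After op 16 (STO M1): stack=[empty] mem=[0,5,5,10]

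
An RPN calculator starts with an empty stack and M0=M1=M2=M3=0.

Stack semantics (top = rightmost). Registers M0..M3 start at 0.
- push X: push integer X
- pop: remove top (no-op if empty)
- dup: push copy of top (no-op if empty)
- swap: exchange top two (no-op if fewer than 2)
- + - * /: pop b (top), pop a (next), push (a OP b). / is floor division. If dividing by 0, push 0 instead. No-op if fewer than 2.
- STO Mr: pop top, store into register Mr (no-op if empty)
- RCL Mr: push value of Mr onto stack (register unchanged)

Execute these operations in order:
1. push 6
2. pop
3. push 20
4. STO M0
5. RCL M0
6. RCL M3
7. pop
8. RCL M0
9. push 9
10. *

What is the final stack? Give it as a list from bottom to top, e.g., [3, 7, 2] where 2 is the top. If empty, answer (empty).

Answer: [20, 180]

Derivation:
After op 1 (push 6): stack=[6] mem=[0,0,0,0]
After op 2 (pop): stack=[empty] mem=[0,0,0,0]
After op 3 (push 20): stack=[20] mem=[0,0,0,0]
After op 4 (STO M0): stack=[empty] mem=[20,0,0,0]
After op 5 (RCL M0): stack=[20] mem=[20,0,0,0]
After op 6 (RCL M3): stack=[20,0] mem=[20,0,0,0]
After op 7 (pop): stack=[20] mem=[20,0,0,0]
After op 8 (RCL M0): stack=[20,20] mem=[20,0,0,0]
After op 9 (push 9): stack=[20,20,9] mem=[20,0,0,0]
After op 10 (*): stack=[20,180] mem=[20,0,0,0]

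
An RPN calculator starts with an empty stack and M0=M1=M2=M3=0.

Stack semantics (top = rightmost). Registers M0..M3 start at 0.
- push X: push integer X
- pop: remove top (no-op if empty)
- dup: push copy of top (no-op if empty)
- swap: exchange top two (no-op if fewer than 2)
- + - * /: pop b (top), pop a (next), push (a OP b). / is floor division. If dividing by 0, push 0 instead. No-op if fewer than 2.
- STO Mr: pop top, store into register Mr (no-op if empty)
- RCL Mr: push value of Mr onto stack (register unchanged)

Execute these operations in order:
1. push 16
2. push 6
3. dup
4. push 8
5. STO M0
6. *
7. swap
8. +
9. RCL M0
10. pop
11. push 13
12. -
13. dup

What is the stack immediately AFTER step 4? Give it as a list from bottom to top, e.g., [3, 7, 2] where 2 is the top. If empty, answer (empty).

After op 1 (push 16): stack=[16] mem=[0,0,0,0]
After op 2 (push 6): stack=[16,6] mem=[0,0,0,0]
After op 3 (dup): stack=[16,6,6] mem=[0,0,0,0]
After op 4 (push 8): stack=[16,6,6,8] mem=[0,0,0,0]

[16, 6, 6, 8]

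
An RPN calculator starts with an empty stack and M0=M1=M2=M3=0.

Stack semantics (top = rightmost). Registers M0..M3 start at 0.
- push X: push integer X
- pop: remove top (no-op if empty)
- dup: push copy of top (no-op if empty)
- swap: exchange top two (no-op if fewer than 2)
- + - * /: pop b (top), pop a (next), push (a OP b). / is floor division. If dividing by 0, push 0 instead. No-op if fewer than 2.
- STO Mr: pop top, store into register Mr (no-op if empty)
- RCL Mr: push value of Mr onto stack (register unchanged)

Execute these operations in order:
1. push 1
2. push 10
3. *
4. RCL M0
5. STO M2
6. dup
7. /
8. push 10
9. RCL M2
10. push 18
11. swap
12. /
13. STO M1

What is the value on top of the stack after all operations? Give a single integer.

After op 1 (push 1): stack=[1] mem=[0,0,0,0]
After op 2 (push 10): stack=[1,10] mem=[0,0,0,0]
After op 3 (*): stack=[10] mem=[0,0,0,0]
After op 4 (RCL M0): stack=[10,0] mem=[0,0,0,0]
After op 5 (STO M2): stack=[10] mem=[0,0,0,0]
After op 6 (dup): stack=[10,10] mem=[0,0,0,0]
After op 7 (/): stack=[1] mem=[0,0,0,0]
After op 8 (push 10): stack=[1,10] mem=[0,0,0,0]
After op 9 (RCL M2): stack=[1,10,0] mem=[0,0,0,0]
After op 10 (push 18): stack=[1,10,0,18] mem=[0,0,0,0]
After op 11 (swap): stack=[1,10,18,0] mem=[0,0,0,0]
After op 12 (/): stack=[1,10,0] mem=[0,0,0,0]
After op 13 (STO M1): stack=[1,10] mem=[0,0,0,0]

Answer: 10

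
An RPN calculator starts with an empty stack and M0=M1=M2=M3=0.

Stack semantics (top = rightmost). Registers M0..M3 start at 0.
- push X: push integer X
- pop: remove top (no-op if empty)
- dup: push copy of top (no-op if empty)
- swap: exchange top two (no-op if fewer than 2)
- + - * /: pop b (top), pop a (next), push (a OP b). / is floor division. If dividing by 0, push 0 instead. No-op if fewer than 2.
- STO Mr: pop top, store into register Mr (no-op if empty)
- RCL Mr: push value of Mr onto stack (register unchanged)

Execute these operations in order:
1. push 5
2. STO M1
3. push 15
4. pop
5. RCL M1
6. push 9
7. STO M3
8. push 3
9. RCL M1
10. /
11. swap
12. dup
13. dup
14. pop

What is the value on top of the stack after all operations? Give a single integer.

After op 1 (push 5): stack=[5] mem=[0,0,0,0]
After op 2 (STO M1): stack=[empty] mem=[0,5,0,0]
After op 3 (push 15): stack=[15] mem=[0,5,0,0]
After op 4 (pop): stack=[empty] mem=[0,5,0,0]
After op 5 (RCL M1): stack=[5] mem=[0,5,0,0]
After op 6 (push 9): stack=[5,9] mem=[0,5,0,0]
After op 7 (STO M3): stack=[5] mem=[0,5,0,9]
After op 8 (push 3): stack=[5,3] mem=[0,5,0,9]
After op 9 (RCL M1): stack=[5,3,5] mem=[0,5,0,9]
After op 10 (/): stack=[5,0] mem=[0,5,0,9]
After op 11 (swap): stack=[0,5] mem=[0,5,0,9]
After op 12 (dup): stack=[0,5,5] mem=[0,5,0,9]
After op 13 (dup): stack=[0,5,5,5] mem=[0,5,0,9]
After op 14 (pop): stack=[0,5,5] mem=[0,5,0,9]

Answer: 5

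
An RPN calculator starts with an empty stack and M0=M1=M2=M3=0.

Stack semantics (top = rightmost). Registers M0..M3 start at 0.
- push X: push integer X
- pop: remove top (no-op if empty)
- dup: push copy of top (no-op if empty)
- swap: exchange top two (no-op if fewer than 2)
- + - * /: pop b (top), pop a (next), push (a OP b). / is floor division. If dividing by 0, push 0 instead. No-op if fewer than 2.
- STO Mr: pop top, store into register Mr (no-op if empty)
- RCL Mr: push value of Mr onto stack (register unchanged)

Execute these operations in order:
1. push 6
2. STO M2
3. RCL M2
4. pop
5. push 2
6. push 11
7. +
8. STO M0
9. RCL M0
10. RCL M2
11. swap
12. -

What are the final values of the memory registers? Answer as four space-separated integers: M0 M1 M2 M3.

After op 1 (push 6): stack=[6] mem=[0,0,0,0]
After op 2 (STO M2): stack=[empty] mem=[0,0,6,0]
After op 3 (RCL M2): stack=[6] mem=[0,0,6,0]
After op 4 (pop): stack=[empty] mem=[0,0,6,0]
After op 5 (push 2): stack=[2] mem=[0,0,6,0]
After op 6 (push 11): stack=[2,11] mem=[0,0,6,0]
After op 7 (+): stack=[13] mem=[0,0,6,0]
After op 8 (STO M0): stack=[empty] mem=[13,0,6,0]
After op 9 (RCL M0): stack=[13] mem=[13,0,6,0]
After op 10 (RCL M2): stack=[13,6] mem=[13,0,6,0]
After op 11 (swap): stack=[6,13] mem=[13,0,6,0]
After op 12 (-): stack=[-7] mem=[13,0,6,0]

Answer: 13 0 6 0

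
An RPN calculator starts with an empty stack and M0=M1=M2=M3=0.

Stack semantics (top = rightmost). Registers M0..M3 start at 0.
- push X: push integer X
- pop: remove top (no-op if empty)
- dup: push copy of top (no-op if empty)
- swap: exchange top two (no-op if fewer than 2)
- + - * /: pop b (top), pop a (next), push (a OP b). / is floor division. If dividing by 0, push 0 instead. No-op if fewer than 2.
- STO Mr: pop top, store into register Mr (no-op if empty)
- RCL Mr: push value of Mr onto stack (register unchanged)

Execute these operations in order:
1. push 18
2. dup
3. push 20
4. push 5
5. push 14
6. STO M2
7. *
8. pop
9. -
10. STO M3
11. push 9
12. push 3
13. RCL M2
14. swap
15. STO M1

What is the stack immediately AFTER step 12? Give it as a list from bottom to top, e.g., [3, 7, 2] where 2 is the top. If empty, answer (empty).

After op 1 (push 18): stack=[18] mem=[0,0,0,0]
After op 2 (dup): stack=[18,18] mem=[0,0,0,0]
After op 3 (push 20): stack=[18,18,20] mem=[0,0,0,0]
After op 4 (push 5): stack=[18,18,20,5] mem=[0,0,0,0]
After op 5 (push 14): stack=[18,18,20,5,14] mem=[0,0,0,0]
After op 6 (STO M2): stack=[18,18,20,5] mem=[0,0,14,0]
After op 7 (*): stack=[18,18,100] mem=[0,0,14,0]
After op 8 (pop): stack=[18,18] mem=[0,0,14,0]
After op 9 (-): stack=[0] mem=[0,0,14,0]
After op 10 (STO M3): stack=[empty] mem=[0,0,14,0]
After op 11 (push 9): stack=[9] mem=[0,0,14,0]
After op 12 (push 3): stack=[9,3] mem=[0,0,14,0]

[9, 3]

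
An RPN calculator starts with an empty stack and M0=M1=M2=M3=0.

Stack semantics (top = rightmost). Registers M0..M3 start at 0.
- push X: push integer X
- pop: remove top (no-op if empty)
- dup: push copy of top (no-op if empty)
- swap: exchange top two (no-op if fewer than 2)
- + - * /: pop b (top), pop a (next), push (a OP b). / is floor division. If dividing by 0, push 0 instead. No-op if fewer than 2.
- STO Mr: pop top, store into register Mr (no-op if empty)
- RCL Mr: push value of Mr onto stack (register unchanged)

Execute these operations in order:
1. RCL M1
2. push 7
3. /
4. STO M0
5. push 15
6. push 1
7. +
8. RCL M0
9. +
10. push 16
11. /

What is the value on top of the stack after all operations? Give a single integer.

After op 1 (RCL M1): stack=[0] mem=[0,0,0,0]
After op 2 (push 7): stack=[0,7] mem=[0,0,0,0]
After op 3 (/): stack=[0] mem=[0,0,0,0]
After op 4 (STO M0): stack=[empty] mem=[0,0,0,0]
After op 5 (push 15): stack=[15] mem=[0,0,0,0]
After op 6 (push 1): stack=[15,1] mem=[0,0,0,0]
After op 7 (+): stack=[16] mem=[0,0,0,0]
After op 8 (RCL M0): stack=[16,0] mem=[0,0,0,0]
After op 9 (+): stack=[16] mem=[0,0,0,0]
After op 10 (push 16): stack=[16,16] mem=[0,0,0,0]
After op 11 (/): stack=[1] mem=[0,0,0,0]

Answer: 1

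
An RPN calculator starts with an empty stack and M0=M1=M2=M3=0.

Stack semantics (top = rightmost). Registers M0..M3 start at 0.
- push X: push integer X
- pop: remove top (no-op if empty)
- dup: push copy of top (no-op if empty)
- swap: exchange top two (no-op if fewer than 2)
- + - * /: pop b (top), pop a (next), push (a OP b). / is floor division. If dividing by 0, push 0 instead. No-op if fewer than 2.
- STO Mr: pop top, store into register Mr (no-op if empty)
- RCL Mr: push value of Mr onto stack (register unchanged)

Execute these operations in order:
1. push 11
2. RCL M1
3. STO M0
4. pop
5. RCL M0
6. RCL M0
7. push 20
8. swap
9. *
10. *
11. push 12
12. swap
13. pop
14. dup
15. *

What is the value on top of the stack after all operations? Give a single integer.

Answer: 144

Derivation:
After op 1 (push 11): stack=[11] mem=[0,0,0,0]
After op 2 (RCL M1): stack=[11,0] mem=[0,0,0,0]
After op 3 (STO M0): stack=[11] mem=[0,0,0,0]
After op 4 (pop): stack=[empty] mem=[0,0,0,0]
After op 5 (RCL M0): stack=[0] mem=[0,0,0,0]
After op 6 (RCL M0): stack=[0,0] mem=[0,0,0,0]
After op 7 (push 20): stack=[0,0,20] mem=[0,0,0,0]
After op 8 (swap): stack=[0,20,0] mem=[0,0,0,0]
After op 9 (*): stack=[0,0] mem=[0,0,0,0]
After op 10 (*): stack=[0] mem=[0,0,0,0]
After op 11 (push 12): stack=[0,12] mem=[0,0,0,0]
After op 12 (swap): stack=[12,0] mem=[0,0,0,0]
After op 13 (pop): stack=[12] mem=[0,0,0,0]
After op 14 (dup): stack=[12,12] mem=[0,0,0,0]
After op 15 (*): stack=[144] mem=[0,0,0,0]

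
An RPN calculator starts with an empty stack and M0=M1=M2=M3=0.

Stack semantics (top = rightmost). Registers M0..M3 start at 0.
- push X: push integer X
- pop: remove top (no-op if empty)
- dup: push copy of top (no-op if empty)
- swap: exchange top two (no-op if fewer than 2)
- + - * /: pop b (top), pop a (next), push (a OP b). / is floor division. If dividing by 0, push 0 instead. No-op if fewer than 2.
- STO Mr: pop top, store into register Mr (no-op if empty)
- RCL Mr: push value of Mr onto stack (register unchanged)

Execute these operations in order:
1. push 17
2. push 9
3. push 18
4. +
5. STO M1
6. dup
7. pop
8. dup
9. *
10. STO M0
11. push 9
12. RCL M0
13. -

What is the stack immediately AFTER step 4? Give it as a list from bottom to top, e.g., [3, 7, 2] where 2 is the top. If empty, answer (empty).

After op 1 (push 17): stack=[17] mem=[0,0,0,0]
After op 2 (push 9): stack=[17,9] mem=[0,0,0,0]
After op 3 (push 18): stack=[17,9,18] mem=[0,0,0,0]
After op 4 (+): stack=[17,27] mem=[0,0,0,0]

[17, 27]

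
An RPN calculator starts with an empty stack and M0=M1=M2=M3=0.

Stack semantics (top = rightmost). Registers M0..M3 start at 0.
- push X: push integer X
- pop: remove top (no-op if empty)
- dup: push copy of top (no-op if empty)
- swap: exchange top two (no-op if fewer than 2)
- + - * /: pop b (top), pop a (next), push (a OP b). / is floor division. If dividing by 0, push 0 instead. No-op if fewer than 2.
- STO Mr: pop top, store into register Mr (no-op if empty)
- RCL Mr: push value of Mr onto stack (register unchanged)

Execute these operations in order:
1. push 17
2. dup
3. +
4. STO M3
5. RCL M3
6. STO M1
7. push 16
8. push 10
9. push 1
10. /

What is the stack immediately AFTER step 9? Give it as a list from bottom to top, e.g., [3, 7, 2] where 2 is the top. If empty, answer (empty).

After op 1 (push 17): stack=[17] mem=[0,0,0,0]
After op 2 (dup): stack=[17,17] mem=[0,0,0,0]
After op 3 (+): stack=[34] mem=[0,0,0,0]
After op 4 (STO M3): stack=[empty] mem=[0,0,0,34]
After op 5 (RCL M3): stack=[34] mem=[0,0,0,34]
After op 6 (STO M1): stack=[empty] mem=[0,34,0,34]
After op 7 (push 16): stack=[16] mem=[0,34,0,34]
After op 8 (push 10): stack=[16,10] mem=[0,34,0,34]
After op 9 (push 1): stack=[16,10,1] mem=[0,34,0,34]

[16, 10, 1]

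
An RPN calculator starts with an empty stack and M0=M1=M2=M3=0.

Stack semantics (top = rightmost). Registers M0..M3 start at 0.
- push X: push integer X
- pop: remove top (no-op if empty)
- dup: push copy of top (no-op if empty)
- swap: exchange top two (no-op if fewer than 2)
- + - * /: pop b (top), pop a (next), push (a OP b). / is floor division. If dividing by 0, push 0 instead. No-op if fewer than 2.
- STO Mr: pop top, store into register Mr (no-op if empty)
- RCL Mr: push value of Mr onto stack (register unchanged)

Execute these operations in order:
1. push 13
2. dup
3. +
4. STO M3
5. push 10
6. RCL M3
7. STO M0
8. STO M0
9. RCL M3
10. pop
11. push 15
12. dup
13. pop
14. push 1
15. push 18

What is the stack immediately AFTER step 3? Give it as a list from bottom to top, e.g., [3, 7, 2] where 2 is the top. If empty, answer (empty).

After op 1 (push 13): stack=[13] mem=[0,0,0,0]
After op 2 (dup): stack=[13,13] mem=[0,0,0,0]
After op 3 (+): stack=[26] mem=[0,0,0,0]

[26]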